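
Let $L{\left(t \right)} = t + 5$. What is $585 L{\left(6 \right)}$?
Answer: $6435$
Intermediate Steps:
$L{\left(t \right)} = 5 + t$
$585 L{\left(6 \right)} = 585 \left(5 + 6\right) = 585 \cdot 11 = 6435$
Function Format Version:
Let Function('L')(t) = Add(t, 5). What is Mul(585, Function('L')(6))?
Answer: 6435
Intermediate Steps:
Function('L')(t) = Add(5, t)
Mul(585, Function('L')(6)) = Mul(585, Add(5, 6)) = Mul(585, 11) = 6435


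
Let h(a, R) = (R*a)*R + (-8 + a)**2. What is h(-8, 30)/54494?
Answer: -3472/27247 ≈ -0.12743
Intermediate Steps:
h(a, R) = (-8 + a)**2 + a*R**2 (h(a, R) = a*R**2 + (-8 + a)**2 = (-8 + a)**2 + a*R**2)
h(-8, 30)/54494 = ((-8 - 8)**2 - 8*30**2)/54494 = ((-16)**2 - 8*900)*(1/54494) = (256 - 7200)*(1/54494) = -6944*1/54494 = -3472/27247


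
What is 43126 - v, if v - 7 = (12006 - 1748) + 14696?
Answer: 18165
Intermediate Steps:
v = 24961 (v = 7 + ((12006 - 1748) + 14696) = 7 + (10258 + 14696) = 7 + 24954 = 24961)
43126 - v = 43126 - 1*24961 = 43126 - 24961 = 18165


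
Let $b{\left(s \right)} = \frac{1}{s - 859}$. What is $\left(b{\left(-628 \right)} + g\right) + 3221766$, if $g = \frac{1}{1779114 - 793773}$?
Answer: $\frac{4720538201606468}{1465202067} \approx 3.2218 \cdot 10^{6}$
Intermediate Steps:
$g = \frac{1}{985341} \approx 1.0149 \cdot 10^{-6}$
$b{\left(s \right)} = \frac{1}{-859 + s}$
$\left(b{\left(-628 \right)} + g\right) + 3221766 = \left(\frac{1}{-859 - 628} + \frac{1}{985341}\right) + 3221766 = \left(\frac{1}{-1487} + \frac{1}{985341}\right) + 3221766 = \left(- \frac{1}{1487} + \frac{1}{985341}\right) + 3221766 = - \frac{983854}{1465202067} + 3221766 = \frac{4720538201606468}{1465202067}$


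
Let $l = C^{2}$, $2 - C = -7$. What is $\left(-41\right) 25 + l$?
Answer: $-944$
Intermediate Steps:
$C = 9$ ($C = 2 - -7 = 2 + 7 = 9$)
$l = 81$ ($l = 9^{2} = 81$)
$\left(-41\right) 25 + l = \left(-41\right) 25 + 81 = -1025 + 81 = -944$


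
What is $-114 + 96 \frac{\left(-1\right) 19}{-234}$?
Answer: $- \frac{4142}{39} \approx -106.21$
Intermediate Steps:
$-114 + 96 \frac{\left(-1\right) 19}{-234} = -114 + 96 \left(\left(-19\right) \left(- \frac{1}{234}\right)\right) = -114 + 96 \cdot \frac{19}{234} = -114 + \frac{304}{39} = - \frac{4142}{39}$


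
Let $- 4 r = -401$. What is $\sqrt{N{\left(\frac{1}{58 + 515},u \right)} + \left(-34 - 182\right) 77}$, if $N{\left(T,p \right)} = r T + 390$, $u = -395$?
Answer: $\frac{i \sqrt{21330648699}}{1146} \approx 127.44 i$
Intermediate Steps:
$r = \frac{401}{4}$ ($r = \left(- \frac{1}{4}\right) \left(-401\right) = \frac{401}{4} \approx 100.25$)
$N{\left(T,p \right)} = 390 + \frac{401 T}{4}$ ($N{\left(T,p \right)} = \frac{401 T}{4} + 390 = 390 + \frac{401 T}{4}$)
$\sqrt{N{\left(\frac{1}{58 + 515},u \right)} + \left(-34 - 182\right) 77} = \sqrt{\left(390 + \frac{401}{4 \left(58 + 515\right)}\right) + \left(-34 - 182\right) 77} = \sqrt{\left(390 + \frac{401}{4 \cdot 573}\right) - 16632} = \sqrt{\left(390 + \frac{401}{4} \cdot \frac{1}{573}\right) - 16632} = \sqrt{\left(390 + \frac{401}{2292}\right) - 16632} = \sqrt{\frac{894281}{2292} - 16632} = \sqrt{- \frac{37226263}{2292}} = \frac{i \sqrt{21330648699}}{1146}$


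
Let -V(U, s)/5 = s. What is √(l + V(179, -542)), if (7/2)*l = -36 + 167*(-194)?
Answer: I*√321286/7 ≈ 80.974*I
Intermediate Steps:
V(U, s) = -5*s
l = -64868/7 (l = 2*(-36 + 167*(-194))/7 = 2*(-36 - 32398)/7 = (2/7)*(-32434) = -64868/7 ≈ -9266.9)
√(l + V(179, -542)) = √(-64868/7 - 5*(-542)) = √(-64868/7 + 2710) = √(-45898/7) = I*√321286/7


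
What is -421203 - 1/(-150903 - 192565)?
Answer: -144669752003/343468 ≈ -4.2120e+5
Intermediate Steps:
-421203 - 1/(-150903 - 192565) = -421203 - 1/(-343468) = -421203 - 1*(-1/343468) = -421203 + 1/343468 = -144669752003/343468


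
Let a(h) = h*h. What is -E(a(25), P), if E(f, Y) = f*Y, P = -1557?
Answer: 973125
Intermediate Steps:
a(h) = h²
E(f, Y) = Y*f
-E(a(25), P) = -(-1557)*25² = -(-1557)*625 = -1*(-973125) = 973125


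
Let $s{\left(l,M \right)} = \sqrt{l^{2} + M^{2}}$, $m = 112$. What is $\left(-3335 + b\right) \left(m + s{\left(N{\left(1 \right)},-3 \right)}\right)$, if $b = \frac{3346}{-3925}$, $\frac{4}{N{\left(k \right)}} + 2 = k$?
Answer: $- \frac{1531906857}{3925} \approx -3.9029 \cdot 10^{5}$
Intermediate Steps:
$N{\left(k \right)} = \frac{4}{-2 + k}$
$s{\left(l,M \right)} = \sqrt{M^{2} + l^{2}}$
$b = - \frac{3346}{3925}$ ($b = 3346 \left(- \frac{1}{3925}\right) = - \frac{3346}{3925} \approx -0.85248$)
$\left(-3335 + b\right) \left(m + s{\left(N{\left(1 \right)},-3 \right)}\right) = \left(-3335 - \frac{3346}{3925}\right) \left(112 + \sqrt{\left(-3\right)^{2} + \left(\frac{4}{-2 + 1}\right)^{2}}\right) = - \frac{13093221 \left(112 + \sqrt{9 + \left(\frac{4}{-1}\right)^{2}}\right)}{3925} = - \frac{13093221 \left(112 + \sqrt{9 + \left(4 \left(-1\right)\right)^{2}}\right)}{3925} = - \frac{13093221 \left(112 + \sqrt{9 + \left(-4\right)^{2}}\right)}{3925} = - \frac{13093221 \left(112 + \sqrt{9 + 16}\right)}{3925} = - \frac{13093221 \left(112 + \sqrt{25}\right)}{3925} = - \frac{13093221 \left(112 + 5\right)}{3925} = \left(- \frac{13093221}{3925}\right) 117 = - \frac{1531906857}{3925}$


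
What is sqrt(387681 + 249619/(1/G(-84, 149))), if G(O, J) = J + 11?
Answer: sqrt(40326721) ≈ 6350.3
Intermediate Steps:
G(O, J) = 11 + J
sqrt(387681 + 249619/(1/G(-84, 149))) = sqrt(387681 + 249619/(1/(11 + 149))) = sqrt(387681 + 249619/(1/160)) = sqrt(387681 + 249619*160) = sqrt(387681 + 39939040) = sqrt(40326721)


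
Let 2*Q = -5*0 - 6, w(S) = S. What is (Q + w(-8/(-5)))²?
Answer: 49/25 ≈ 1.9600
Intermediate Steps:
Q = -3 (Q = (-5*0 - 6)/2 = (0 - 6)/2 = (½)*(-6) = -3)
(Q + w(-8/(-5)))² = (-3 - 8/(-5))² = (-3 - 8*(-⅕))² = (-3 + 8/5)² = (-7/5)² = 49/25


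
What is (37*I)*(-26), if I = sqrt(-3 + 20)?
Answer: -962*sqrt(17) ≈ -3966.4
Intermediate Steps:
I = sqrt(17) ≈ 4.1231
(37*I)*(-26) = (37*sqrt(17))*(-26) = -962*sqrt(17)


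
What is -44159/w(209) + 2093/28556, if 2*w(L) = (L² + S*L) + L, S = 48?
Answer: -109506821/69990756 ≈ -1.5646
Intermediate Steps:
w(L) = L²/2 + 49*L/2 (w(L) = ((L² + 48*L) + L)/2 = (L² + 49*L)/2 = L²/2 + 49*L/2)
-44159/w(209) + 2093/28556 = -44159*2/(209*(49 + 209)) + 2093/28556 = -44159/((½)*209*258) + 2093*(1/28556) = -44159/26961 + 2093/28556 = -109506821/69990756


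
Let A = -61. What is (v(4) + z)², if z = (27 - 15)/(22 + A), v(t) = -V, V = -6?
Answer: 5476/169 ≈ 32.402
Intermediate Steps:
v(t) = 6 (v(t) = -1*(-6) = 6)
z = -4/13 (z = (27 - 15)/(22 - 61) = 12/(-39) = 12*(-1/39) = -4/13 ≈ -0.30769)
(v(4) + z)² = (6 - 4/13)² = (74/13)² = 5476/169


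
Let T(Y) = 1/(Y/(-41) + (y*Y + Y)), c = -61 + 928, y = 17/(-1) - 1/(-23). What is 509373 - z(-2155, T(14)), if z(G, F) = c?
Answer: 508506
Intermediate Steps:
y = -390/23 (y = 17*(-1) - 1*(-1/23) = -17 + 1/23 = -390/23 ≈ -16.957)
c = 867
T(Y) = -943/(15070*Y) (T(Y) = 1/(Y/(-41) + (-390*Y/23 + Y)) = 1/(Y*(-1/41) - 367*Y/23) = 1/(-Y/41 - 367*Y/23) = 1/(-15070*Y/943) = -943/(15070*Y))
z(G, F) = 867
509373 - z(-2155, T(14)) = 509373 - 1*867 = 509373 - 867 = 508506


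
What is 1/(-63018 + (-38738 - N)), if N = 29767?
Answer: -1/131523 ≈ -7.6032e-6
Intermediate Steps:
1/(-63018 + (-38738 - N)) = 1/(-63018 + (-38738 - 1*29767)) = 1/(-63018 + (-38738 - 29767)) = 1/(-63018 - 68505) = 1/(-131523) = -1/131523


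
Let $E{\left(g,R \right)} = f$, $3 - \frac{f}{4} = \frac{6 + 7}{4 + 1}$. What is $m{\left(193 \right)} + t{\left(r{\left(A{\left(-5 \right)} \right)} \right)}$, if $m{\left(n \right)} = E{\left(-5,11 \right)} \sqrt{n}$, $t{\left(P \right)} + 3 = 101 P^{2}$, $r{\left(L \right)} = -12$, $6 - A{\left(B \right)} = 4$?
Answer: $14541 + \frac{8 \sqrt{193}}{5} \approx 14563.0$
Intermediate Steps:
$A{\left(B \right)} = 2$ ($A{\left(B \right)} = 6 - 4 = 2$)
$f = \frac{8}{5}$ ($f = 12 - 4 \frac{6 + 7}{4 + 1} = 12 - 4 \cdot \frac{13}{5} = 12 - 4 \cdot 13 \cdot \frac{1}{5} = 12 - \frac{52}{5} = \frac{8}{5} \approx 1.6$)
$E{\left(g,R \right)} = \frac{8}{5}$
$t{\left(P \right)} = -3 + 101 P^{2}$
$m{\left(n \right)} = \frac{8 \sqrt{n}}{5}$
$m{\left(193 \right)} + t{\left(r{\left(A{\left(-5 \right)} \right)} \right)} = \frac{8 \sqrt{193}}{5} - \left(3 - 101 \left(-12\right)^{2}\right) = \frac{8 \sqrt{193}}{5} + \left(-3 + 101 \cdot 144\right) = \frac{8 \sqrt{193}}{5} + \left(-3 + 14544\right) = \frac{8 \sqrt{193}}{5} + 14541 = 14541 + \frac{8 \sqrt{193}}{5}$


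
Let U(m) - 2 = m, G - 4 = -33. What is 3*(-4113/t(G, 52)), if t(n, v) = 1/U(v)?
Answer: -666306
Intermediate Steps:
G = -29 (G = 4 - 33 = -29)
U(m) = 2 + m
t(n, v) = 1/(2 + v)
3*(-4113/t(G, 52)) = 3*(-4113/(1/(2 + 52))) = 3*(-4113/(1/54)) = 3*(-4113/1/54) = 3*(-4113*54) = 3*(-222102) = -666306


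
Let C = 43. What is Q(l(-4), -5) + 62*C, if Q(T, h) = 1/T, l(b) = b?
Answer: 10663/4 ≈ 2665.8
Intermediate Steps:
Q(l(-4), -5) + 62*C = 1/(-4) + 62*43 = -¼ + 2666 = 10663/4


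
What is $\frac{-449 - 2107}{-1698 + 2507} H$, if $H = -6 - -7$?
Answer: $- \frac{2556}{809} \approx -3.1595$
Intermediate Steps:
$H = 1$ ($H = -6 + 7 = 1$)
$\frac{-449 - 2107}{-1698 + 2507} H = \frac{-449 - 2107}{-1698 + 2507} \cdot 1 = - \frac{2556}{809} \cdot 1 = \left(-2556\right) \frac{1}{809} \cdot 1 = \left(- \frac{2556}{809}\right) 1 = - \frac{2556}{809}$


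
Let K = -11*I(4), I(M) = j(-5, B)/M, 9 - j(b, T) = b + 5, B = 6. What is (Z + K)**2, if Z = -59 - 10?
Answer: 140625/16 ≈ 8789.1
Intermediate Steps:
j(b, T) = 4 - b (j(b, T) = 9 - (b + 5) = 9 - (5 + b) = 9 + (-5 - b) = 4 - b)
I(M) = 9/M (I(M) = (4 - 1*(-5))/M = (4 + 5)/M = 9/M)
Z = -69
K = -99/4 ≈ -24.750
(Z + K)**2 = (-69 - 99/4)**2 = (-375/4)**2 = 140625/16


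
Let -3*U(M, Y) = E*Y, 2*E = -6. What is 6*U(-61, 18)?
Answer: 108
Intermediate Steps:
E = -3 (E = (½)*(-6) = -3)
U(M, Y) = Y (U(M, Y) = -(-1)*Y = Y)
6*U(-61, 18) = 6*18 = 108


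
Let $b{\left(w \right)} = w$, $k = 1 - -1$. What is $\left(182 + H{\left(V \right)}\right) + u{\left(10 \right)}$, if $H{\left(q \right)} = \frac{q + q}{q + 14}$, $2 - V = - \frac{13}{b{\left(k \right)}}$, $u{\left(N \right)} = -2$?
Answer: $\frac{8134}{45} \approx 180.76$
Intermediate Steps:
$k = 2$ ($k = 1 + 1 = 2$)
$V = \frac{17}{2}$ ($V = 2 - - \frac{13}{2} = 2 + \frac{13}{2} = \frac{17}{2} \approx 8.5$)
$H{\left(q \right)} = \frac{2 q}{14 + q}$
$\left(182 + H{\left(V \right)}\right) + u{\left(10 \right)} = \left(182 + 2 \cdot \frac{17}{2} \frac{1}{14 + \frac{17}{2}}\right) - 2 = \left(182 + 2 \cdot \frac{17}{2} \frac{1}{\frac{45}{2}}\right) - 2 = \left(182 + 2 \cdot \frac{17}{2} \cdot \frac{2}{45}\right) - 2 = \left(182 + \frac{34}{45}\right) - 2 = \frac{8224}{45} - 2 = \frac{8134}{45}$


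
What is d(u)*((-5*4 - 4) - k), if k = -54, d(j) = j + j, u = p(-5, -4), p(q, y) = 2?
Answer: 120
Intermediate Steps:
u = 2
d(j) = 2*j
d(u)*((-5*4 - 4) - k) = (2*2)*((-5*4 - 4) - 1*(-54)) = 4*((-20 - 4) + 54) = 4*(-24 + 54) = 4*30 = 120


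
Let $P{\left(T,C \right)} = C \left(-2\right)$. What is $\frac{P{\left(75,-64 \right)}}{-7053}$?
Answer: $- \frac{128}{7053} \approx -0.018148$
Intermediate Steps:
$P{\left(T,C \right)} = - 2 C$
$\frac{P{\left(75,-64 \right)}}{-7053} = \frac{\left(-2\right) \left(-64\right)}{-7053} = 128 \left(- \frac{1}{7053}\right) = - \frac{128}{7053}$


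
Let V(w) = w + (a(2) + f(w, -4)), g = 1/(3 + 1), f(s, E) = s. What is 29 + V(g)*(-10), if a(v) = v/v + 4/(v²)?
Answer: 4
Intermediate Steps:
a(v) = 1 + 4/v²
g = ¼ (g = 1/4 = ¼ ≈ 0.25000)
V(w) = 2 + 2*w (V(w) = w + ((1 + 4/2²) + w) = w + ((1 + 4*(¼)) + w) = w + ((1 + 1) + w) = w + (2 + w) = 2 + 2*w)
29 + V(g)*(-10) = 29 + (2 + 2*(¼))*(-10) = 29 + (2 + ½)*(-10) = 29 + (5/2)*(-10) = 29 - 25 = 4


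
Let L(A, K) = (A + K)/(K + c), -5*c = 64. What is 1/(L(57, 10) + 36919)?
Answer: 14/516531 ≈ 2.7104e-5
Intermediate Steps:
c = -64/5 (c = -⅕*64 = -64/5 ≈ -12.800)
L(A, K) = (A + K)/(-64/5 + K) (L(A, K) = (A + K)/(K - 64/5) = (A + K)/(-64/5 + K))
1/(L(57, 10) + 36919) = 1/(5*(57 + 10)/(-64 + 5*10) + 36919) = 1/(5*67/(-64 + 50) + 36919) = 1/(5*67/(-14) + 36919) = 1/(5*(-1/14)*67 + 36919) = 1/(-335/14 + 36919) = 1/(516531/14) = 14/516531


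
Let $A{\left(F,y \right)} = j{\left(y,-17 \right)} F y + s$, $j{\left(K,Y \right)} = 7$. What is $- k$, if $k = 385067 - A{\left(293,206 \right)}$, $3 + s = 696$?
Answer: $38132$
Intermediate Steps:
$s = 693$ ($s = -3 + 696 = 693$)
$A{\left(F,y \right)} = 693 + 7 F y$ ($A{\left(F,y \right)} = 7 F y + 693 = 693 + 7 F y$)
$k = -38132$ ($k = 385067 - \left(693 + 7 \cdot 293 \cdot 206\right) = 385067 - \left(693 + 422506\right) = 385067 - 423199 = -38132$)
$- k = \left(-1\right) \left(-38132\right) = 38132$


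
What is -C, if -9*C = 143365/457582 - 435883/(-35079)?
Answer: 204481315741/144463670802 ≈ 1.4155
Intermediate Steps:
C = -204481315741/144463670802 (C = -(143365/457582 - 435883/(-35079))/9 = -(143365*(1/457582) - 435883*(-1/35079))/9 = -(143365/457582 + 435883/35079)/9 = -⅑*204481315741/16051518978 = -204481315741/144463670802 ≈ -1.4155)
-C = -1*(-204481315741/144463670802) = 204481315741/144463670802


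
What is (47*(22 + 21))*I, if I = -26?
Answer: -52546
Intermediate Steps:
(47*(22 + 21))*I = (47*(22 + 21))*(-26) = (47*43)*(-26) = 2021*(-26) = -52546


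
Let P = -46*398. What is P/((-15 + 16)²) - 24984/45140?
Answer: -206612026/11285 ≈ -18309.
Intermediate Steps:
P = -18308
P/((-15 + 16)²) - 24984/45140 = -18308/(-15 + 16)² - 24984/45140 = -18308/(1²) - 24984*1/45140 = -18308/1 - 6246/11285 = -18308*1 - 6246/11285 = -18308 - 6246/11285 = -206612026/11285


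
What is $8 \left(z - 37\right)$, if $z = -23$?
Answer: $-480$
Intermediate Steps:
$8 \left(z - 37\right) = 8 \left(-23 - 37\right) = 8 \left(-60\right) = -480$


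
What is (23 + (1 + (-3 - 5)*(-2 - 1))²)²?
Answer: 419904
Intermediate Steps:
(23 + (1 + (-3 - 5)*(-2 - 1))²)² = (23 + (1 - 8*(-3))²)² = (23 + (1 + 24)²)² = (23 + 25²)² = (23 + 625)² = 648² = 419904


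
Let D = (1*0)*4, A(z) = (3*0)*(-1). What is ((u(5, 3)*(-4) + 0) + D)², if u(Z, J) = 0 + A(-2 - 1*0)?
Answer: 0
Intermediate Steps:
A(z) = 0 (A(z) = 0*(-1) = 0)
D = 0 (D = 0*4 = 0)
u(Z, J) = 0 (u(Z, J) = 0 + 0 = 0)
((u(5, 3)*(-4) + 0) + D)² = ((0*(-4) + 0) + 0)² = ((0 + 0) + 0)² = (0 + 0)² = 0² = 0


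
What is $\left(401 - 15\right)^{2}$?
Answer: $148996$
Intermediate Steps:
$\left(401 - 15\right)^{2} = 386^{2} = 148996$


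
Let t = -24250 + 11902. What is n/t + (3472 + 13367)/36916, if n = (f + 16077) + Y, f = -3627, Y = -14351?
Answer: 34763161/56979846 ≈ 0.61010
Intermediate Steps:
t = -12348
n = -1901 (n = (-3627 + 16077) - 14351 = 12450 - 14351 = -1901)
n/t + (3472 + 13367)/36916 = -1901/(-12348) + (3472 + 13367)/36916 = -1901*(-1/12348) + 16839*(1/36916) = 1901/12348 + 16839/36916 = 34763161/56979846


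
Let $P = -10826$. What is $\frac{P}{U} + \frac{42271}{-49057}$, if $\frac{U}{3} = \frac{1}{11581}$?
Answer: $- \frac{6150565947455}{147171} \approx -4.1792 \cdot 10^{7}$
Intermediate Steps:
$U = \frac{3}{11581} \approx 0.00025905$
$\frac{P}{U} + \frac{42271}{-49057} = - \frac{10826}{\frac{3}{11581}} + \frac{42271}{-49057} = \left(-10826\right) \frac{11581}{3} + 42271 \left(- \frac{1}{49057}\right) = - \frac{125375906}{3} - \frac{42271}{49057} = - \frac{6150565947455}{147171}$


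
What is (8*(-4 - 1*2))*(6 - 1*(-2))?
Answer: -384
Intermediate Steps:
(8*(-4 - 1*2))*(6 - 1*(-2)) = (8*(-4 - 2))*(6 + 2) = (8*(-6))*8 = -48*8 = -384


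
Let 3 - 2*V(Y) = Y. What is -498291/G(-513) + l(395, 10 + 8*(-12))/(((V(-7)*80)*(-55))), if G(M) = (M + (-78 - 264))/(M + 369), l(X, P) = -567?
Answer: -35079675627/418000 ≈ -83923.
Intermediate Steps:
V(Y) = 3/2 - Y/2
G(M) = (-342 + M)/(369 + M) (G(M) = (M - 342)/(369 + M) = (-342 + M)/(369 + M))
-498291/G(-513) + l(395, 10 + 8*(-12))/(((V(-7)*80)*(-55))) = -498291*(369 - 513)/(-342 - 513) - 567*(-1/(4400*(3/2 - ½*(-7)))) = -498291/(-855/(-144)) - 567*(-1/(4400*(3/2 + 7/2))) = -498291/((-1/144*(-855))) - 567/((5*80)*(-55)) = -498291/95/16 - 567/(400*(-55)) = -498291*16/95 - 567/(-22000) = -7972656/95 - 567*(-1/22000) = -7972656/95 + 567/22000 = -35079675627/418000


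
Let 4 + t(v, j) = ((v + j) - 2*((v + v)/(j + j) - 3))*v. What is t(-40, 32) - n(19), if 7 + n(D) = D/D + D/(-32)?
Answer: -557/32 ≈ -17.406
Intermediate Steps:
n(D) = -6 - D/32 (n(D) = -7 + (D/D + D/(-32)) = -7 + (1 + D*(-1/32)) = -7 + (1 - D/32) = -6 - D/32)
t(v, j) = -4 + v*(6 + j + v - 2*v/j) (t(v, j) = -4 + ((v + j) - 2*((v + v)/(j + j) - 3))*v = -4 + ((j + v) - 2*((2*v)/((2*j)) - 3))*v = -4 + ((j + v) - 2*((2*v)*(1/(2*j)) - 3))*v = -4 + ((j + v) - 2*(v/j - 3))*v = -4 + ((j + v) - 2*(-3 + v/j))*v = -4 + ((j + v) + (6 - 2*v/j))*v = -4 + (6 + j + v - 2*v/j)*v = -4 + v*(6 + j + v - 2*v/j))
t(-40, 32) - n(19) = (-4 + (-40)² + 6*(-40) + 32*(-40) - 2*(-40)²/32) - (-6 - 1/32*19) = (-4 + 1600 - 240 - 1280 - 2*1/32*1600) - (-6 - 19/32) = (-4 + 1600 - 240 - 1280 - 100) - 1*(-211/32) = -24 + 211/32 = -557/32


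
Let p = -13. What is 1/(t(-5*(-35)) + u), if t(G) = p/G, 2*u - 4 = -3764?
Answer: -175/329013 ≈ -0.00053189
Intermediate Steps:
u = -1880 (u = 2 + (1/2)*(-3764) = 2 - 1882 = -1880)
t(G) = -13/G
1/(t(-5*(-35)) + u) = 1/(-13/((-5*(-35))) - 1880) = 1/(-13/175 - 1880) = 1/(-329013/175) = -175/329013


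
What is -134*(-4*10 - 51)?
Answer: 12194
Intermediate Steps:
-134*(-4*10 - 51) = -134*(-40 - 51) = -134*(-91) = 12194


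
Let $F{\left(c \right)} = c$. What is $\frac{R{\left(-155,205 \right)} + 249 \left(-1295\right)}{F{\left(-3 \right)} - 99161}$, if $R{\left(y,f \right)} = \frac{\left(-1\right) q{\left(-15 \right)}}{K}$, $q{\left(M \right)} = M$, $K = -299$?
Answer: $\frac{24103515}{7412509} \approx 3.2517$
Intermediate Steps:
$R{\left(y,f \right)} = - \frac{15}{299}$ ($R{\left(y,f \right)} = \frac{\left(-1\right) \left(-15\right)}{-299} = 15 \left(- \frac{1}{299}\right) = - \frac{15}{299}$)
$\frac{R{\left(-155,205 \right)} + 249 \left(-1295\right)}{F{\left(-3 \right)} - 99161} = \frac{- \frac{15}{299} + 249 \left(-1295\right)}{-3 - 99161} = \frac{- \frac{15}{299} - 322455}{-99164} = \left(- \frac{96414060}{299}\right) \left(- \frac{1}{99164}\right) = \frac{24103515}{7412509}$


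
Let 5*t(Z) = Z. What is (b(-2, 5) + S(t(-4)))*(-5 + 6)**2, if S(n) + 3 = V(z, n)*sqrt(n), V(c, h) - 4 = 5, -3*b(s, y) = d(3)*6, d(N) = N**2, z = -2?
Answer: -21 + 18*I*sqrt(5)/5 ≈ -21.0 + 8.0499*I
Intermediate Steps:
b(s, y) = -18 (b(s, y) = -3**2*6/3 = -3*6 = -1/3*54 = -18)
t(Z) = Z/5
V(c, h) = 9 (V(c, h) = 4 + 5 = 9)
S(n) = -3 + 9*sqrt(n)
(b(-2, 5) + S(t(-4)))*(-5 + 6)**2 = (-18 + (-3 + 9*sqrt((1/5)*(-4))))*(-5 + 6)**2 = (-18 + (-3 + 9*sqrt(-4/5)))*1**2 = (-18 + (-3 + 9*(2*I*sqrt(5)/5)))*1 = (-18 + (-3 + 18*I*sqrt(5)/5))*1 = (-21 + 18*I*sqrt(5)/5)*1 = -21 + 18*I*sqrt(5)/5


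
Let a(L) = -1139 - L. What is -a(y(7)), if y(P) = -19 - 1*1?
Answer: 1119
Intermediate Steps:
y(P) = -20 (y(P) = -19 - 1 = -20)
-a(y(7)) = -(-1139 - 1*(-20)) = -(-1139 + 20) = -1*(-1119) = 1119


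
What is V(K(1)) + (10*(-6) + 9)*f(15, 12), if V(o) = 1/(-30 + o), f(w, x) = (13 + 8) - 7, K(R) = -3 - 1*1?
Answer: -24277/34 ≈ -714.03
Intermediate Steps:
K(R) = -4 (K(R) = -3 - 1 = -4)
f(w, x) = 14 (f(w, x) = 21 - 7 = 14)
V(K(1)) + (10*(-6) + 9)*f(15, 12) = 1/(-30 - 4) + (10*(-6) + 9)*14 = 1/(-34) + (-60 + 9)*14 = -1/34 - 51*14 = -1/34 - 714 = -24277/34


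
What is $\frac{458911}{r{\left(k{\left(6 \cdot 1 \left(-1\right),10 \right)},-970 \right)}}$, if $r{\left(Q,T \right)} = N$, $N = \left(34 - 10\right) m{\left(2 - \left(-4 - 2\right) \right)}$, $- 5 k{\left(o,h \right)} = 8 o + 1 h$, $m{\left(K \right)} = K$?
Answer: $\frac{458911}{192} \approx 2390.2$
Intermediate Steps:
$k{\left(o,h \right)} = - \frac{8 o}{5} - \frac{h}{5}$ ($k{\left(o,h \right)} = - \frac{8 o + 1 h}{5} = - \frac{8 o + h}{5} = - \frac{h + 8 o}{5} = - \frac{8 o}{5} - \frac{h}{5}$)
$N = 192$ ($N = \left(34 - 10\right) \left(2 - \left(-4 - 2\right)\right) = 24 \left(2 - \left(-4 - 2\right)\right) = 24 \left(2 - -6\right) = 24 \left(2 + 6\right) = 24 \cdot 8 = 192$)
$r{\left(Q,T \right)} = 192$
$\frac{458911}{r{\left(k{\left(6 \cdot 1 \left(-1\right),10 \right)},-970 \right)}} = \frac{458911}{192}$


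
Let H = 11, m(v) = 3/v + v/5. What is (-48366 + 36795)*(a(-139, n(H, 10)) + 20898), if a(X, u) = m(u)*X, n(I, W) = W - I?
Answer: -1234787694/5 ≈ -2.4696e+8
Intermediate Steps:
m(v) = 3/v + v/5 (m(v) = 3/v + v*(⅕) = 3/v + v/5)
a(X, u) = X*(3/u + u/5) (a(X, u) = (3/u + u/5)*X = X*(3/u + u/5))
(-48366 + 36795)*(a(-139, n(H, 10)) + 20898) = (-48366 + 36795)*((⅕)*(-139)*(15 + (10 - 1*11)²)/(10 - 1*11) + 20898) = -11571*((⅕)*(-139)*(15 + (10 - 11)²)/(10 - 11) + 20898) = -11571*((⅕)*(-139)*(15 + (-1)²)/(-1) + 20898) = -11571*((⅕)*(-139)*(-1)*(15 + 1) + 20898) = -11571*((⅕)*(-139)*(-1)*16 + 20898) = -11571*(2224/5 + 20898) = -11571*106714/5 = -1234787694/5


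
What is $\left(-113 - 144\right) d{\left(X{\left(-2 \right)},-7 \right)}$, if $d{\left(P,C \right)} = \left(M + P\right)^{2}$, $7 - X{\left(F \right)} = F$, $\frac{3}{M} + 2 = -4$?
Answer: $- \frac{74273}{4} \approx -18568.0$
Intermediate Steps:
$M = - \frac{1}{2}$ ($M = \frac{3}{-2 - 4} = \frac{3}{-6} = 3 \left(- \frac{1}{6}\right) = - \frac{1}{2} \approx -0.5$)
$X{\left(F \right)} = 7 - F$
$d{\left(P,C \right)} = \left(- \frac{1}{2} + P\right)^{2}$
$\left(-113 - 144\right) d{\left(X{\left(-2 \right)},-7 \right)} = \left(-113 - 144\right) \frac{\left(-1 + 2 \left(7 - -2\right)\right)^{2}}{4} = - 257 \frac{\left(-1 + 2 \left(7 + 2\right)\right)^{2}}{4} = - 257 \frac{\left(-1 + 2 \cdot 9\right)^{2}}{4} = - 257 \frac{\left(-1 + 18\right)^{2}}{4} = - 257 \frac{17^{2}}{4} = - 257 \cdot \frac{1}{4} \cdot 289 = \left(-257\right) \frac{289}{4} = - \frac{74273}{4}$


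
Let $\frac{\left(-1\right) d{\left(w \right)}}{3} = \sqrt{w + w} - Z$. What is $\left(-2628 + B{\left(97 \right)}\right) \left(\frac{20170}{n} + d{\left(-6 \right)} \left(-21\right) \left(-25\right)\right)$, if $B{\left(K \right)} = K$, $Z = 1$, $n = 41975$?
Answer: $- \frac{33475408429}{8395} + 7972650 i \sqrt{3} \approx -3.9875 \cdot 10^{6} + 1.3809 \cdot 10^{7} i$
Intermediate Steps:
$d{\left(w \right)} = 3 - 3 \sqrt{2} \sqrt{w}$ ($d{\left(w \right)} = - 3 \left(\sqrt{w + w} - 1\right) = - 3 \left(\sqrt{2 w} - 1\right) = - 3 \left(\sqrt{2} \sqrt{w} - 1\right) = - 3 \left(-1 + \sqrt{2} \sqrt{w}\right) = 3 - 3 \sqrt{2} \sqrt{w}$)
$\left(-2628 + B{\left(97 \right)}\right) \left(\frac{20170}{n} + d{\left(-6 \right)} \left(-21\right) \left(-25\right)\right) = \left(-2628 + 97\right) \left(\frac{20170}{41975} + \left(3 - 3 \sqrt{2} \sqrt{-6}\right) \left(-21\right) \left(-25\right)\right) = - 2531 \left(20170 \cdot \frac{1}{41975} + \left(3 - 3 \sqrt{2} i \sqrt{6}\right) \left(-21\right) \left(-25\right)\right) = - 2531 \left(\frac{4034}{8395} + \left(3 - 6 i \sqrt{3}\right) \left(-21\right) \left(-25\right)\right) = - 2531 \left(\frac{4034}{8395} + \left(-63 + 126 i \sqrt{3}\right) \left(-25\right)\right) = - 2531 \left(\frac{4034}{8395} + \left(1575 - 3150 i \sqrt{3}\right)\right) = - 2531 \left(\frac{13226159}{8395} - 3150 i \sqrt{3}\right) = - \frac{33475408429}{8395} + 7972650 i \sqrt{3}$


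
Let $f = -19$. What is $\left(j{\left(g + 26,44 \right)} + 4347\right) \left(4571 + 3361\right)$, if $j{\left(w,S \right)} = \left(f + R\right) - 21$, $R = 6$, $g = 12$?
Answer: $34210716$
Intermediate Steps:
$j{\left(w,S \right)} = -34$ ($j{\left(w,S \right)} = \left(-19 + 6\right) - 21 = -13 - 21 = -34$)
$\left(j{\left(g + 26,44 \right)} + 4347\right) \left(4571 + 3361\right) = \left(-34 + 4347\right) \left(4571 + 3361\right) = 4313 \cdot 7932 = 34210716$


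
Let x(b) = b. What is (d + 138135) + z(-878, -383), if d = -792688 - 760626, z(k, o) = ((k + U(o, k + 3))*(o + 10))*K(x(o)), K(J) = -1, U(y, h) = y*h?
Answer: 123258952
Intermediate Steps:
U(y, h) = h*y
z(k, o) = -(10 + o)*(k + o*(3 + k)) (z(k, o) = ((k + (k + 3)*o)*(o + 10))*(-1) = ((k + (3 + k)*o)*(10 + o))*(-1) = ((k + o*(3 + k))*(10 + o))*(-1) = ((10 + o)*(k + o*(3 + k)))*(-1) = -(10 + o)*(k + o*(3 + k)))
d = -1553314
(d + 138135) + z(-878, -383) = (-1553314 + 138135) + (-10*(-878) - 1*(-878)*(-383) - 1*(-383)²*(3 - 878) - 10*(-383)*(3 - 878)) = -1415179 + (8780 - 336274 - 1*146689*(-875) - 10*(-383)*(-875)) = -1415179 + (8780 - 336274 + 128352875 - 3351250) = -1415179 + 124674131 = 123258952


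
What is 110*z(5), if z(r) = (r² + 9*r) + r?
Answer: 8250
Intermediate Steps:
z(r) = r² + 10*r
110*z(5) = 110*(5*(10 + 5)) = 110*(5*15) = 110*75 = 8250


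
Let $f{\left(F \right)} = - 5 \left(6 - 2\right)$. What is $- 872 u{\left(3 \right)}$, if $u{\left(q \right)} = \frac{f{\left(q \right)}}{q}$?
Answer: $\frac{17440}{3} \approx 5813.3$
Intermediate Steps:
$f{\left(F \right)} = -20$ ($f{\left(F \right)} = \left(-5\right) 4 = -20$)
$u{\left(q \right)} = - \frac{20}{q}$
$- 872 u{\left(3 \right)} = - 872 \left(- \frac{20}{3}\right) = - 872 \left(\left(-20\right) \frac{1}{3}\right) = \left(-872\right) \left(- \frac{20}{3}\right) = \frac{17440}{3}$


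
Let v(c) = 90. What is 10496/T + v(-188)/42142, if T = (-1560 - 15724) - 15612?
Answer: -1716257/5415247 ≈ -0.31693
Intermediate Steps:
T = -32896 (T = -17284 - 15612 = -32896)
10496/T + v(-188)/42142 = 10496/(-32896) + 90/42142 = 10496*(-1/32896) + 90*(1/42142) = -82/257 + 45/21071 = -1716257/5415247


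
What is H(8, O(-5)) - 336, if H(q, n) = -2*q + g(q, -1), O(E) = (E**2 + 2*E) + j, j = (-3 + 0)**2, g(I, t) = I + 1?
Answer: -343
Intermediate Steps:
g(I, t) = 1 + I
j = 9 (j = (-3)**2 = 9)
O(E) = 9 + E**2 + 2*E (O(E) = (E**2 + 2*E) + 9 = 9 + E**2 + 2*E)
H(q, n) = 1 - q (H(q, n) = -2*q + (1 + q) = 1 - q)
H(8, O(-5)) - 336 = (1 - 1*8) - 336 = (1 - 8) - 336 = -7 - 336 = -343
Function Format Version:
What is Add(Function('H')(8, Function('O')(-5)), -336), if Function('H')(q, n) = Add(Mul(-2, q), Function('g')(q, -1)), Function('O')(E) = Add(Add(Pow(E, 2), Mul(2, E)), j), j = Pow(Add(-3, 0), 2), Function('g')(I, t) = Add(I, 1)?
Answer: -343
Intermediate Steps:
Function('g')(I, t) = Add(1, I)
j = 9 (j = Pow(-3, 2) = 9)
Function('O')(E) = Add(9, Pow(E, 2), Mul(2, E)) (Function('O')(E) = Add(Add(Pow(E, 2), Mul(2, E)), 9) = Add(9, Pow(E, 2), Mul(2, E)))
Function('H')(q, n) = Add(1, Mul(-1, q)) (Function('H')(q, n) = Add(Mul(-2, q), Add(1, q)) = Add(1, Mul(-1, q)))
Add(Function('H')(8, Function('O')(-5)), -336) = Add(Add(1, Mul(-1, 8)), -336) = Add(Add(1, -8), -336) = Add(-7, -336) = -343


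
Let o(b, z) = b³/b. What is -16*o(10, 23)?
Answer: -1600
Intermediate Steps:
o(b, z) = b²
-16*o(10, 23) = -16*10² = -16*100 = -1600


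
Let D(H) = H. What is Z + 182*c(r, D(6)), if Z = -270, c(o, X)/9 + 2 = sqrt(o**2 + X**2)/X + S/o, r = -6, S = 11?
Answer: -6549 + 1638*sqrt(2) ≈ -4232.5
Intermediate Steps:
c(o, X) = -18 + 99/o + 9*sqrt(X**2 + o**2)/X (c(o, X) = -18 + 9*(sqrt(o**2 + X**2)/X + 11/o) = -18 + 9*(sqrt(X**2 + o**2)/X + 11/o) = -18 + 9*(11/o + sqrt(X**2 + o**2)/X) = -18 + (99/o + 9*sqrt(X**2 + o**2)/X) = -18 + 99/o + 9*sqrt(X**2 + o**2)/X)
Z + 182*c(r, D(6)) = -270 + 182*(-18 + 99/(-6) + 9*sqrt(6**2 + (-6)**2)/6) = -270 + 182*(-18 + 99*(-1/6) + 9*(1/6)*sqrt(36 + 36)) = -270 + 182*(-18 - 33/2 + 9*(1/6)*sqrt(72)) = -270 + 182*(-18 - 33/2 + 9*(1/6)*(6*sqrt(2))) = -270 + 182*(-18 - 33/2 + 9*sqrt(2)) = -270 + 182*(-69/2 + 9*sqrt(2)) = -270 + (-6279 + 1638*sqrt(2)) = -6549 + 1638*sqrt(2)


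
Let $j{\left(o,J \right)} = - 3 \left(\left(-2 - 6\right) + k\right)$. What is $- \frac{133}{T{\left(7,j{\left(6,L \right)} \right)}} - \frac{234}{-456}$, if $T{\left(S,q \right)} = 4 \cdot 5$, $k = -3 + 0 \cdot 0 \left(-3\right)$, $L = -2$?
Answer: $- \frac{583}{95} \approx -6.1368$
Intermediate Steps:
$k = -3$ ($k = -3 + 0 \left(-3\right) = -3 + 0 = -3$)
$j{\left(o,J \right)} = 33$ ($j{\left(o,J \right)} = - 3 \left(\left(-2 - 6\right) - 3\right) = - 3 \left(-8 - 3\right) = \left(-3\right) \left(-11\right) = 33$)
$T{\left(S,q \right)} = 20$
$- \frac{133}{T{\left(7,j{\left(6,L \right)} \right)}} - \frac{234}{-456} = - \frac{133}{20} - \frac{234}{-456} = \left(-133\right) \frac{1}{20} - - \frac{39}{76} = - \frac{133}{20} + \frac{39}{76} = - \frac{583}{95}$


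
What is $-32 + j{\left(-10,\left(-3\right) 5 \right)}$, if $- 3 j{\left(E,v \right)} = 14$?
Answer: $- \frac{110}{3} \approx -36.667$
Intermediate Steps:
$j{\left(E,v \right)} = - \frac{14}{3}$ ($j{\left(E,v \right)} = \left(- \frac{1}{3}\right) 14 = - \frac{14}{3}$)
$-32 + j{\left(-10,\left(-3\right) 5 \right)} = -32 - \frac{14}{3} = - \frac{110}{3}$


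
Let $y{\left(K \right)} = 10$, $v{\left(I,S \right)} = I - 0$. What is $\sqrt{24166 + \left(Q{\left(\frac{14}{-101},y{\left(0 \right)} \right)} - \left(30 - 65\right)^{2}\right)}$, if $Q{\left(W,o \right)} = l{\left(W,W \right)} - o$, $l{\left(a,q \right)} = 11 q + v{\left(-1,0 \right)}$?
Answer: $\frac{16 \sqrt{913646}}{101} \approx 151.42$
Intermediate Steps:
$v{\left(I,S \right)} = I$ ($v{\left(I,S \right)} = I + 0 = I$)
$l{\left(a,q \right)} = -1 + 11 q$ ($l{\left(a,q \right)} = 11 q - 1 = -1 + 11 q$)
$Q{\left(W,o \right)} = -1 - o + 11 W$ ($Q{\left(W,o \right)} = \left(-1 + 11 W\right) - o = -1 - o + 11 W$)
$\sqrt{24166 + \left(Q{\left(\frac{14}{-101},y{\left(0 \right)} \right)} - \left(30 - 65\right)^{2}\right)} = \sqrt{24166 - \left(11 + \left(30 - 65\right)^{2} - \frac{154}{-101}\right)} = \sqrt{24166 - \left(1236 - 154 \left(- \frac{1}{101}\right)\right)} = \sqrt{24166 - \frac{124990}{101}} = \sqrt{\frac{2315776}{101}} = \frac{16 \sqrt{913646}}{101}$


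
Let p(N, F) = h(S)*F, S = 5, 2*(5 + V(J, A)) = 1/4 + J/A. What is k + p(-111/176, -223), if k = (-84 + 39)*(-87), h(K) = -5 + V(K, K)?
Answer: 48045/8 ≈ 6005.6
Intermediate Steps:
V(J, A) = -39/8 + J/(2*A) (V(J, A) = -5 + (1/4 + J/A)/2 = -5 + (1*(¼) + J/A)/2 = -5 + (¼ + J/A)/2 = -5 + (⅛ + J/(2*A)) = -39/8 + J/(2*A))
h(K) = -75/8 (h(K) = -5 + (-39/8 + K/(2*K)) = -5 + (-39/8 + ½) = -5 - 35/8 = -75/8)
p(N, F) = -75*F/8
k = 3915 (k = -45*(-87) = 3915)
k + p(-111/176, -223) = 3915 - 75/8*(-223) = 3915 + 16725/8 = 48045/8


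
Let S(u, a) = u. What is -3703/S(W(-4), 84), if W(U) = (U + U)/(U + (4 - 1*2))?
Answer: -3703/4 ≈ -925.75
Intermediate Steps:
W(U) = 2*U/(2 + U) (W(U) = (2*U)/(U + (4 - 2)) = (2*U)/(U + 2) = (2*U)/(2 + U) = 2*U/(2 + U))
-3703/S(W(-4), 84) = -3703/(2*(-4)/(2 - 4)) = -3703/(2*(-4)/(-2)) = -3703/(2*(-4)*(-1/2)) = -3703/4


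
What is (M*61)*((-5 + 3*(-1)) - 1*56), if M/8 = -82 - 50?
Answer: 4122624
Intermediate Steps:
M = -1056 (M = 8*(-82 - 50) = 8*(-132) = -1056)
(M*61)*((-5 + 3*(-1)) - 1*56) = (-1056*61)*((-5 + 3*(-1)) - 1*56) = -64416*((-5 - 3) - 56) = -64416*(-8 - 56) = -64416*(-64) = 4122624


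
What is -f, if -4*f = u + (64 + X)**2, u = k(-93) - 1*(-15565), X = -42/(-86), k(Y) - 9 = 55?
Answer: 18293775/3698 ≈ 4946.9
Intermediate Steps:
k(Y) = 64 (k(Y) = 9 + 55 = 64)
X = 21/43 (X = -42*(-1/86) = 21/43 ≈ 0.48837)
u = 15629 (u = 64 - 1*(-15565) = 64 + 15565 = 15629)
f = -18293775/3698 (f = -(15629 + (64 + 21/43)**2)/4 = -(15629 + (2773/43)**2)/4 = -(15629 + 7689529/1849)/4 = -1/4*36587550/1849 = -18293775/3698 ≈ -4946.9)
-f = -1*(-18293775/3698) = 18293775/3698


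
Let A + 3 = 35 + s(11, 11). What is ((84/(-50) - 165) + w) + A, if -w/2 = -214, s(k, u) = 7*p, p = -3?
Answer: 6808/25 ≈ 272.32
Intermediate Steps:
s(k, u) = -21 (s(k, u) = 7*(-3) = -21)
w = 428 (w = -2*(-214) = 428)
A = 11 (A = -3 + (35 - 21) = -3 + 14 = 11)
((84/(-50) - 165) + w) + A = ((84/(-50) - 165) + 428) + 11 = ((84*(-1/50) - 165) + 428) + 11 = ((-42/25 - 165) + 428) + 11 = (-4167/25 + 428) + 11 = 6533/25 + 11 = 6808/25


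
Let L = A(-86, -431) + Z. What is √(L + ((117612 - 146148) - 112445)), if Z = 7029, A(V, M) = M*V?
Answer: I*√96886 ≈ 311.27*I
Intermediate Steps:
L = 44095 (L = -431*(-86) + 7029 = 37066 + 7029 = 44095)
√(L + ((117612 - 146148) - 112445)) = √(44095 + ((117612 - 146148) - 112445)) = √(44095 + (-28536 - 112445)) = √(44095 - 140981) = √(-96886) = I*√96886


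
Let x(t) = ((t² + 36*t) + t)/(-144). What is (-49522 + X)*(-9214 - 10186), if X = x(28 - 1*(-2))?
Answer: 2882992775/3 ≈ 9.6100e+8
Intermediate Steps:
x(t) = -37*t/144 - t²/144 (x(t) = (t² + 37*t)*(-1/144) = -37*t/144 - t²/144)
X = -335/24 (X = -(28 - 1*(-2))*(37 + (28 - 1*(-2)))/144 = -(28 + 2)*(37 + (28 + 2))/144 = -1/144*30*(37 + 30) = -1/144*30*67 = -335/24 ≈ -13.958)
(-49522 + X)*(-9214 - 10186) = (-49522 - 335/24)*(-9214 - 10186) = -1188863/24*(-19400) = 2882992775/3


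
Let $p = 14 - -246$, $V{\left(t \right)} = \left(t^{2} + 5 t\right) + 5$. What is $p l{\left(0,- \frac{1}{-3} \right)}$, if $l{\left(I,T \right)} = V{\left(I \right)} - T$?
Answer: $\frac{3640}{3} \approx 1213.3$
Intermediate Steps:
$V{\left(t \right)} = 5 + t^{2} + 5 t$
$l{\left(I,T \right)} = 5 + I^{2} - T + 5 I$ ($l{\left(I,T \right)} = \left(5 + I^{2} + 5 I\right) - T = 5 + I^{2} - T + 5 I$)
$p = 260$ ($p = 14 + 246 = 260$)
$p l{\left(0,- \frac{1}{-3} \right)} = 260 \left(5 + 0^{2} - - \frac{1}{-3} + 5 \cdot 0\right) = 260 \left(5 + 0 - \left(-1\right) \left(- \frac{1}{3}\right) + 0\right) = 260 \left(5 + 0 - \frac{1}{3} + 0\right) = 260 \cdot \frac{14}{3} = \frac{3640}{3}$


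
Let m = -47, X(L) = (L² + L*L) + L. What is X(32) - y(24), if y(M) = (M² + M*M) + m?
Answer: 975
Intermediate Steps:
X(L) = L + 2*L² (X(L) = (L² + L²) + L = 2*L² + L = L + 2*L²)
y(M) = -47 + 2*M² (y(M) = (M² + M*M) - 47 = (M² + M²) - 47 = 2*M² - 47 = -47 + 2*M²)
X(32) - y(24) = 32*(1 + 2*32) - (-47 + 2*24²) = 32*(1 + 64) - (-47 + 2*576) = 32*65 - (-47 + 1152) = 2080 - 1*1105 = 2080 - 1105 = 975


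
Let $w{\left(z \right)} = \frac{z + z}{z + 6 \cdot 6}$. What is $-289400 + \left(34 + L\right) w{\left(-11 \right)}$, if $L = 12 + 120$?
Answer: $- \frac{7238652}{25} \approx -2.8955 \cdot 10^{5}$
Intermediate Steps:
$L = 132$
$w{\left(z \right)} = \frac{2 z}{36 + z}$ ($w{\left(z \right)} = \frac{2 z}{z + 36} = \frac{2 z}{36 + z}$)
$-289400 + \left(34 + L\right) w{\left(-11 \right)} = -289400 + \left(34 + 132\right) 2 \left(-11\right) \frac{1}{36 - 11} = -289400 + 166 \cdot 2 \left(-11\right) \frac{1}{25} = -289400 + 166 \left(- \frac{22}{25}\right) = -289400 - \frac{3652}{25} = - \frac{7238652}{25}$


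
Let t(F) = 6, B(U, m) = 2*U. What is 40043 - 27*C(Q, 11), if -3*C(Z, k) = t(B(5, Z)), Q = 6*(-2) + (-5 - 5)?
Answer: 40097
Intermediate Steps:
Q = -22 (Q = -12 - 10 = -22)
C(Z, k) = -2 (C(Z, k) = -1/3*6 = -2)
40043 - 27*C(Q, 11) = 40043 - 27*(-2) = 40043 - 1*(-54) = 40043 + 54 = 40097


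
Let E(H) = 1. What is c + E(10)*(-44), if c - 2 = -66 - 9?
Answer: -117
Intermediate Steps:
c = -73 (c = 2 + (-66 - 9) = 2 - 75 = -73)
c + E(10)*(-44) = -73 + 1*(-44) = -73 - 44 = -117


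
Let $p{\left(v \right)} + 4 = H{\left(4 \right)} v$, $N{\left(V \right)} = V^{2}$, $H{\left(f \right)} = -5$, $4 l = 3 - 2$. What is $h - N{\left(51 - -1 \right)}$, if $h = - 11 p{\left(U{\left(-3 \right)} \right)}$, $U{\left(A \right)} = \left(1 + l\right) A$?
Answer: $- \frac{11465}{4} \approx -2866.3$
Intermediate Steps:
$l = \frac{1}{4}$ ($l = \frac{3 - 2}{4} = \frac{1}{4} \cdot 1 = \frac{1}{4} \approx 0.25$)
$U{\left(A \right)} = \frac{5 A}{4}$ ($U{\left(A \right)} = \left(1 + \frac{1}{4}\right) A = \frac{5 A}{4}$)
$p{\left(v \right)} = -4 - 5 v$
$h = - \frac{649}{4}$ ($h = - 11 \left(-4 - 5 \cdot \frac{5}{4} \left(-3\right)\right) = - 11 \left(-4 - - \frac{75}{4}\right) = - 11 \left(-4 + \frac{75}{4}\right) = \left(-11\right) \frac{59}{4} = - \frac{649}{4} \approx -162.25$)
$h - N{\left(51 - -1 \right)} = - \frac{649}{4} - \left(51 - -1\right)^{2} = - \frac{649}{4} - \left(51 + 1\right)^{2} = - \frac{649}{4} - 52^{2} = - \frac{649}{4} - 2704 = - \frac{11465}{4}$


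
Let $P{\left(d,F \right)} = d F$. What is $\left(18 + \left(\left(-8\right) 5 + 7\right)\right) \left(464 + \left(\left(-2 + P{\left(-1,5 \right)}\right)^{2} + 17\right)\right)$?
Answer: $-7950$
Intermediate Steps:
$P{\left(d,F \right)} = F d$
$\left(18 + \left(\left(-8\right) 5 + 7\right)\right) \left(464 + \left(\left(-2 + P{\left(-1,5 \right)}\right)^{2} + 17\right)\right) = \left(18 + \left(\left(-8\right) 5 + 7\right)\right) \left(464 + \left(\left(-2 + 5 \left(-1\right)\right)^{2} + 17\right)\right) = \left(18 + \left(-40 + 7\right)\right) \left(464 + \left(\left(-2 - 5\right)^{2} + 17\right)\right) = \left(18 - 33\right) \left(464 + \left(\left(-7\right)^{2} + 17\right)\right) = - 15 \left(464 + \left(49 + 17\right)\right) = - 15 \left(464 + 66\right) = \left(-15\right) 530 = -7950$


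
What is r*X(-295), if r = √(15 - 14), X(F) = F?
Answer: -295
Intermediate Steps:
r = 1 (r = √1 = 1)
r*X(-295) = 1*(-295) = -295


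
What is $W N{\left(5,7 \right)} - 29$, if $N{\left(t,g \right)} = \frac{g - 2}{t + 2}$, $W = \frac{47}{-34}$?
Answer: $- \frac{7137}{238} \approx -29.987$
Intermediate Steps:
$W = - \frac{47}{34}$ ($W = 47 \left(- \frac{1}{34}\right) = - \frac{47}{34} \approx -1.3824$)
$N{\left(t,g \right)} = \frac{-2 + g}{2 + t}$
$W N{\left(5,7 \right)} - 29 = - \frac{47 \frac{-2 + 7}{2 + 5}}{34} - 29 = - \frac{47 \cdot \frac{1}{7} \cdot 5}{34} - 29 = \left(- \frac{47}{34}\right) \frac{5}{7} - 29 = - \frac{235}{238} - 29 = - \frac{7137}{238}$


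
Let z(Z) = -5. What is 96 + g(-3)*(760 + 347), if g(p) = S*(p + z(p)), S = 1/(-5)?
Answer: 9336/5 ≈ 1867.2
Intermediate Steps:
S = -⅕ ≈ -0.20000
g(p) = 1 - p/5 (g(p) = -(p - 5)/5 = -(-5 + p)/5 = 1 - p/5)
96 + g(-3)*(760 + 347) = 96 + (1 - ⅕*(-3))*(760 + 347) = 96 + (1 + ⅗)*1107 = 96 + (8/5)*1107 = 96 + 8856/5 = 9336/5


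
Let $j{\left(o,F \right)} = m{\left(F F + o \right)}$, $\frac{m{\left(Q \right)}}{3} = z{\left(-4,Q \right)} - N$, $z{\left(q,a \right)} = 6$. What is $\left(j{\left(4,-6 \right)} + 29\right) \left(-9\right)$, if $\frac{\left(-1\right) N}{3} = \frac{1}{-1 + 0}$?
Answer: $-342$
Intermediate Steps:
$N = 3$ ($N = - \frac{3}{-1 + 0} = - \frac{3}{-1} = \left(-3\right) \left(-1\right) = 3$)
$m{\left(Q \right)} = 9$ ($m{\left(Q \right)} = 3 \left(6 - 3\right) = 3 \cdot 3 = 9$)
$j{\left(o,F \right)} = 9$
$\left(j{\left(4,-6 \right)} + 29\right) \left(-9\right) = \left(9 + 29\right) \left(-9\right) = 38 \left(-9\right) = -342$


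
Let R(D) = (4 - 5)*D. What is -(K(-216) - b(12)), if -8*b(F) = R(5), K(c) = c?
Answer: 1733/8 ≈ 216.63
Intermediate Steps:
R(D) = -D
b(F) = 5/8 (b(F) = -(-1)*5/8 = -⅛*(-5) = 5/8)
-(K(-216) - b(12)) = -(-216 - 1*5/8) = -(-216 - 5/8) = -1*(-1733/8) = 1733/8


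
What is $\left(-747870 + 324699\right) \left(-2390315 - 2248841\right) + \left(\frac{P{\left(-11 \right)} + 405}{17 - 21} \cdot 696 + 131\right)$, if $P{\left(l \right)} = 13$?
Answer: $1963156211075$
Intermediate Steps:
$\left(-747870 + 324699\right) \left(-2390315 - 2248841\right) + \left(\frac{P{\left(-11 \right)} + 405}{17 - 21} \cdot 696 + 131\right) = \left(-747870 + 324699\right) \left(-2390315 - 2248841\right) + \left(\frac{13 + 405}{17 - 21} \cdot 696 + 131\right) = \left(-423171\right) \left(-4639156\right) + \left(\frac{418}{-4} \cdot 696 + 131\right) = 1963156283676 + \left(418 \left(- \frac{1}{4}\right) 696 + 131\right) = 1963156283676 + \left(\left(- \frac{209}{2}\right) 696 + 131\right) = 1963156283676 + \left(-72732 + 131\right) = 1963156283676 - 72601 = 1963156211075$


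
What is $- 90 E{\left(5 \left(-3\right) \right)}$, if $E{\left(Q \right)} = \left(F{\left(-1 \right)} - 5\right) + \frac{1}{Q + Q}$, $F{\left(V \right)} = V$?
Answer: $543$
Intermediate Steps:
$E{\left(Q \right)} = -6 + \frac{1}{2 Q}$ ($E{\left(Q \right)} = \left(-1 - 5\right) + \frac{1}{Q + Q} = -6 + \frac{1}{2 Q}$)
$- 90 E{\left(5 \left(-3\right) \right)} = - 90 \left(-6 + \frac{1}{2 \cdot 5 \left(-3\right)}\right) = - 90 \left(-6 + \frac{1}{2 \left(-15\right)}\right) = - 90 \left(-6 + \frac{1}{2} \left(- \frac{1}{15}\right)\right) = - 90 \left(-6 - \frac{1}{30}\right) = \left(-90\right) \left(- \frac{181}{30}\right) = 543$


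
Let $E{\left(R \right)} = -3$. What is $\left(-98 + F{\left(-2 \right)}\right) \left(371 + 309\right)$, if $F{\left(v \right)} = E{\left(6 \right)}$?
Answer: $-68680$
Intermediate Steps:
$F{\left(v \right)} = -3$
$\left(-98 + F{\left(-2 \right)}\right) \left(371 + 309\right) = \left(-98 - 3\right) \left(371 + 309\right) = \left(-101\right) 680 = -68680$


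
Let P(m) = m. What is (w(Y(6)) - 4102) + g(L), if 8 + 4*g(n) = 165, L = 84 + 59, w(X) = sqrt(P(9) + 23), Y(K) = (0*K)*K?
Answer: -16251/4 + 4*sqrt(2) ≈ -4057.1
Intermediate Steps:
Y(K) = 0 (Y(K) = 0*K = 0)
w(X) = 4*sqrt(2) (w(X) = sqrt(9 + 23) = sqrt(32) = 4*sqrt(2))
L = 143
g(n) = 157/4 (g(n) = -2 + (1/4)*165 = -2 + 165/4 = 157/4)
(w(Y(6)) - 4102) + g(L) = (4*sqrt(2) - 4102) + 157/4 = (-4102 + 4*sqrt(2)) + 157/4 = -16251/4 + 4*sqrt(2)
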